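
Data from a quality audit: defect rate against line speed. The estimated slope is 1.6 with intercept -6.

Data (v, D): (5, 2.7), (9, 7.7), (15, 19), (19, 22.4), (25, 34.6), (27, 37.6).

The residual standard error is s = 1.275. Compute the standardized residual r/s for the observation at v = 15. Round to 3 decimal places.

0.784

D̂ = -6 + 1.6·15 = 18
r = 19 − 18 = 1
r/s = 1 / 1.275 = 0.784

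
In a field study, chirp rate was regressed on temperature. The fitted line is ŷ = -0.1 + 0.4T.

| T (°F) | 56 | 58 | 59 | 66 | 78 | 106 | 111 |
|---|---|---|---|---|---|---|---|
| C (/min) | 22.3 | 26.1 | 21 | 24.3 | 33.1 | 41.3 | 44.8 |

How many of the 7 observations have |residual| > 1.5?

4

T=56: ŷ = -0.1 + 0.4·56 = 22.3; r = 22.3 − 22.3 = 0
T=58: ŷ = -0.1 + 0.4·58 = 23.1; r = 26.1 − 23.1 = 3
T=59: ŷ = -0.1 + 0.4·59 = 23.5; r = 21 − 23.5 = -2.5
T=66: ŷ = -0.1 + 0.4·66 = 26.3; r = 24.3 − 26.3 = -2
T=78: ŷ = -0.1 + 0.4·78 = 31.1; r = 33.1 − 31.1 = 2
T=106: ŷ = -0.1 + 0.4·106 = 42.3; r = 41.3 − 42.3 = -1
T=111: ŷ = -0.1 + 0.4·111 = 44.3; r = 44.8 − 44.3 = 0.5
|r| > 1.5: T=58 (|r|=3), T=59 (|r|=2.5), T=66 (|r|=2), T=78 (|r|=2) → 4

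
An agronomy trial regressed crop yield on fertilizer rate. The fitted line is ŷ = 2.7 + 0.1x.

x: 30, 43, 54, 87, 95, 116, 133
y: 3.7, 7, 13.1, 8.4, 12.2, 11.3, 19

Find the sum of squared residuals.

SSE = 56

x=30: ŷ = 2.7 + 0.1·30 = 5.7; e = 3.7 − 5.7 = -2
x=43: ŷ = 2.7 + 0.1·43 = 7; e = 7 − 7 = 0
x=54: ŷ = 2.7 + 0.1·54 = 8.1; e = 13.1 − 8.1 = 5
x=87: ŷ = 2.7 + 0.1·87 = 11.4; e = 8.4 − 11.4 = -3
x=95: ŷ = 2.7 + 0.1·95 = 12.2; e = 12.2 − 12.2 = 0
x=116: ŷ = 2.7 + 0.1·116 = 14.3; e = 11.3 − 14.3 = -3
x=133: ŷ = 2.7 + 0.1·133 = 16; e = 19 − 16 = 3
SSE = 4 + 0 + 25 + 9 + 0 + 9 + 9 = 56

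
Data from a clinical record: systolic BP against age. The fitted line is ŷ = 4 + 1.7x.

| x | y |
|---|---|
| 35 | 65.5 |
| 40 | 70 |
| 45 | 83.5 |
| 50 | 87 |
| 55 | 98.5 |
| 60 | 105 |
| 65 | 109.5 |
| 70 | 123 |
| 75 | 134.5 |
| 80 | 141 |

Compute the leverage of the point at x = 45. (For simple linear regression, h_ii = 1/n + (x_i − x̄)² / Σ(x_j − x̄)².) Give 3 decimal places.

x̄ = (35 + 40 + 45 + 50 + 55 + 60 + 65 + 70 + 75 + 80)/10 = 57.5
Σ(x − x̄)² = 506.25 + 306.25 + 156.25 + 56.25 + 6.25 + 6.25 + 56.25 + 156.25 + 306.25 + 506.25 = 2062.5
h = 1/10 + (-12.5)²/2062.5 = 0.1 + 0.0757576 = 0.176

h = 0.176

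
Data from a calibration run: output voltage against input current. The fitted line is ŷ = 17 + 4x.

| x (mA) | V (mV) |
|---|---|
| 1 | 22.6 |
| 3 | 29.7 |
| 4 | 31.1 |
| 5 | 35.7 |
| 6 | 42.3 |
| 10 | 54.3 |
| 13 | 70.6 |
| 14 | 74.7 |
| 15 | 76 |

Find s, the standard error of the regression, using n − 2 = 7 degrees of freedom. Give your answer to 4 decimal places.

x=1: ŷ = 17 + 4·1 = 21; e = 22.6 − 21 = 1.6
x=3: ŷ = 17 + 4·3 = 29; e = 29.7 − 29 = 0.7
x=4: ŷ = 17 + 4·4 = 33; e = 31.1 − 33 = -1.9
x=5: ŷ = 17 + 4·5 = 37; e = 35.7 − 37 = -1.3
x=6: ŷ = 17 + 4·6 = 41; e = 42.3 − 41 = 1.3
x=10: ŷ = 17 + 4·10 = 57; e = 54.3 − 57 = -2.7
x=13: ŷ = 17 + 4·13 = 69; e = 70.6 − 69 = 1.6
x=14: ŷ = 17 + 4·14 = 73; e = 74.7 − 73 = 1.7
x=15: ŷ = 17 + 4·15 = 77; e = 76 − 77 = -1
SSE = 2.56 + 0.49 + 3.61 + 1.69 + 1.69 + 7.29 + 2.56 + 2.89 + 1 = 23.78
s = √(23.78/7) = √3.39714 ≈ 1.8431

s = 1.8431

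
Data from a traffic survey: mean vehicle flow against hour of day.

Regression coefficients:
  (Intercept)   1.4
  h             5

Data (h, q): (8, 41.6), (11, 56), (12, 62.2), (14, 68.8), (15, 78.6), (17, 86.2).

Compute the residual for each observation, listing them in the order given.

0.2, -0.4, 0.8, -2.6, 2.2, -0.2

h=8: ŷ = 1.4 + 5·8 = 41.4; r = 41.6 − 41.4 = 0.2
h=11: ŷ = 1.4 + 5·11 = 56.4; r = 56 − 56.4 = -0.4
h=12: ŷ = 1.4 + 5·12 = 61.4; r = 62.2 − 61.4 = 0.8
h=14: ŷ = 1.4 + 5·14 = 71.4; r = 68.8 − 71.4 = -2.6
h=15: ŷ = 1.4 + 5·15 = 76.4; r = 78.6 − 76.4 = 2.2
h=17: ŷ = 1.4 + 5·17 = 86.4; r = 86.2 − 86.4 = -0.2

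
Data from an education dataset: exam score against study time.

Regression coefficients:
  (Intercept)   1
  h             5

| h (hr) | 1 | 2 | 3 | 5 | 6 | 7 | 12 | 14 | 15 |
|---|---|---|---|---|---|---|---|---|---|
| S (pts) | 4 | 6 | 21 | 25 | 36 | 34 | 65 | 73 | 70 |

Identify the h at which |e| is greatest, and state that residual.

h=1: ŷ = 1 + 5·1 = 6; e = 4 − 6 = -2
h=2: ŷ = 1 + 5·2 = 11; e = 6 − 11 = -5
h=3: ŷ = 1 + 5·3 = 16; e = 21 − 16 = 5
h=5: ŷ = 1 + 5·5 = 26; e = 25 − 26 = -1
h=6: ŷ = 1 + 5·6 = 31; e = 36 − 31 = 5
h=7: ŷ = 1 + 5·7 = 36; e = 34 − 36 = -2
h=12: ŷ = 1 + 5·12 = 61; e = 65 − 61 = 4
h=14: ŷ = 1 + 5·14 = 71; e = 73 − 71 = 2
h=15: ŷ = 1 + 5·15 = 76; e = 70 − 76 = -6
Largest |e| is 6 at h = 15, residual -6.

h = 15, e = -6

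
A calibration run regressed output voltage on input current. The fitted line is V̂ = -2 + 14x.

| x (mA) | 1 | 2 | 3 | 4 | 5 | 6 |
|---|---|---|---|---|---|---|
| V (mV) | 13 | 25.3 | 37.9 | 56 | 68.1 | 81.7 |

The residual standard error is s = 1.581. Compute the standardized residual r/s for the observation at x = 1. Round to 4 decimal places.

V̂ = -2 + 14·1 = 12
r = 13 − 12 = 1
r/s = 1 / 1.581 = 0.6325

0.6325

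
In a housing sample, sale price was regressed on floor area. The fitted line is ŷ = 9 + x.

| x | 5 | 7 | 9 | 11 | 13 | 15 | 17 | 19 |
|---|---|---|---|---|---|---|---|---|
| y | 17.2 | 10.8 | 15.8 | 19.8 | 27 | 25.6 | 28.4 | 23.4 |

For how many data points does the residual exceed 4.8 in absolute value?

x=5: ŷ = 9 + 5 = 14; r = 17.2 − 14 = 3.2
x=7: ŷ = 9 + 7 = 16; r = 10.8 − 16 = -5.2
x=9: ŷ = 9 + 9 = 18; r = 15.8 − 18 = -2.2
x=11: ŷ = 9 + 11 = 20; r = 19.8 − 20 = -0.2
x=13: ŷ = 9 + 13 = 22; r = 27 − 22 = 5
x=15: ŷ = 9 + 15 = 24; r = 25.6 − 24 = 1.6
x=17: ŷ = 9 + 17 = 26; r = 28.4 − 26 = 2.4
x=19: ŷ = 9 + 19 = 28; r = 23.4 − 28 = -4.6
|r| > 4.8: x=7 (|r|=5.2), x=13 (|r|=5) → 2

2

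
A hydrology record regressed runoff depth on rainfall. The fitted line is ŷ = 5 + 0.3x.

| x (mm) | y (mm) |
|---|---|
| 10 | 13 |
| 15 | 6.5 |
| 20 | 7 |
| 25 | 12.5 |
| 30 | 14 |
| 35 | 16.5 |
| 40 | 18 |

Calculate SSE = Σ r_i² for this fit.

x=10: ŷ = 5 + 0.3·10 = 8; r = 13 − 8 = 5
x=15: ŷ = 5 + 0.3·15 = 9.5; r = 6.5 − 9.5 = -3
x=20: ŷ = 5 + 0.3·20 = 11; r = 7 − 11 = -4
x=25: ŷ = 5 + 0.3·25 = 12.5; r = 12.5 − 12.5 = 0
x=30: ŷ = 5 + 0.3·30 = 14; r = 14 − 14 = 0
x=35: ŷ = 5 + 0.3·35 = 15.5; r = 16.5 − 15.5 = 1
x=40: ŷ = 5 + 0.3·40 = 17; r = 18 − 17 = 1
SSE = 25 + 9 + 16 + 0 + 0 + 1 + 1 = 52

SSE = 52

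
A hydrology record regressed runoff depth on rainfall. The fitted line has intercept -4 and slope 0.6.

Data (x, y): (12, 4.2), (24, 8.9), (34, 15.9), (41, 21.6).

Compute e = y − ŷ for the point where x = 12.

ŷ = -4 + 0.6·12 = 3.2
e = 4.2 − 3.2 = 1

e = 1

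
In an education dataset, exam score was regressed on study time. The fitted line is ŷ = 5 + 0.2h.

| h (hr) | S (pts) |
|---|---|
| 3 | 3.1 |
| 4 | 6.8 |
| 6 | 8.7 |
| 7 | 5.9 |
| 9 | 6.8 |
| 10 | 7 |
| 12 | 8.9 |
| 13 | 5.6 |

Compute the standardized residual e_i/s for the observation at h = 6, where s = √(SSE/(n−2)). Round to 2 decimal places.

h=3: ŷ = 5 + 0.2·3 = 5.6; e = 3.1 − 5.6 = -2.5
h=4: ŷ = 5 + 0.2·4 = 5.8; e = 6.8 − 5.8 = 1
h=6: ŷ = 5 + 0.2·6 = 6.2; e = 8.7 − 6.2 = 2.5
h=7: ŷ = 5 + 0.2·7 = 6.4; e = 5.9 − 6.4 = -0.5
h=9: ŷ = 5 + 0.2·9 = 6.8; e = 6.8 − 6.8 = 0
h=10: ŷ = 5 + 0.2·10 = 7; e = 7 − 7 = 0
h=12: ŷ = 5 + 0.2·12 = 7.4; e = 8.9 − 7.4 = 1.5
h=13: ŷ = 5 + 0.2·13 = 7.6; e = 5.6 − 7.6 = -2
SSE = 6.25 + 1 + 6.25 + 0.25 + 0 + 0 + 2.25 + 4 = 20
s = √(20/6) = 1.82574
e/s = 2.5 / 1.82574 = 1.37

1.37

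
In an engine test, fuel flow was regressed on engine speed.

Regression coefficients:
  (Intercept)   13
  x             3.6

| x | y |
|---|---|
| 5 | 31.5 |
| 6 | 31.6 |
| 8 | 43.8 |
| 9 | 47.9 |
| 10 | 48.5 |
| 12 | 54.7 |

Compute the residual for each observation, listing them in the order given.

x=5: ŷ = 13 + 3.6·5 = 31; e = 31.5 − 31 = 0.5
x=6: ŷ = 13 + 3.6·6 = 34.6; e = 31.6 − 34.6 = -3
x=8: ŷ = 13 + 3.6·8 = 41.8; e = 43.8 − 41.8 = 2
x=9: ŷ = 13 + 3.6·9 = 45.4; e = 47.9 − 45.4 = 2.5
x=10: ŷ = 13 + 3.6·10 = 49; e = 48.5 − 49 = -0.5
x=12: ŷ = 13 + 3.6·12 = 56.2; e = 54.7 − 56.2 = -1.5

0.5, -3, 2, 2.5, -0.5, -1.5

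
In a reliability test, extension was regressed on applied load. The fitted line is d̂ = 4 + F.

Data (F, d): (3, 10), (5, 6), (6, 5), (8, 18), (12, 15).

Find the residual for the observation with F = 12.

r = -1

d̂ = 4 + 12 = 16
r = 15 − 16 = -1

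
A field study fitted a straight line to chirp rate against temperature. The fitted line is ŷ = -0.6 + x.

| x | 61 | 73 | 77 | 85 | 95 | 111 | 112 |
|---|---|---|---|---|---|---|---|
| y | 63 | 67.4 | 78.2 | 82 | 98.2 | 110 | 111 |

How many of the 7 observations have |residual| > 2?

x=61: ŷ = -0.6 + 61 = 60.4; e = 63 − 60.4 = 2.6
x=73: ŷ = -0.6 + 73 = 72.4; e = 67.4 − 72.4 = -5
x=77: ŷ = -0.6 + 77 = 76.4; e = 78.2 − 76.4 = 1.8
x=85: ŷ = -0.6 + 85 = 84.4; e = 82 − 84.4 = -2.4
x=95: ŷ = -0.6 + 95 = 94.4; e = 98.2 − 94.4 = 3.8
x=111: ŷ = -0.6 + 111 = 110.4; e = 110 − 110.4 = -0.4
x=112: ŷ = -0.6 + 112 = 111.4; e = 111 − 111.4 = -0.4
|e| > 2: x=61 (|e|=2.6), x=73 (|e|=5), x=85 (|e|=2.4), x=95 (|e|=3.8) → 4

4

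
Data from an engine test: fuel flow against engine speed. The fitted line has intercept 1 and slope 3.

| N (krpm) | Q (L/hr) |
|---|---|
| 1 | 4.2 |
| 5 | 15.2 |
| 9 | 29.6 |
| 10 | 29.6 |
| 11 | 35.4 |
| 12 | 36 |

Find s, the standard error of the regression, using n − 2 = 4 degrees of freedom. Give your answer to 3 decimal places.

N=1: Q̂ = 1 + 3·1 = 4; r = 4.2 − 4 = 0.2
N=5: Q̂ = 1 + 3·5 = 16; r = 15.2 − 16 = -0.8
N=9: Q̂ = 1 + 3·9 = 28; r = 29.6 − 28 = 1.6
N=10: Q̂ = 1 + 3·10 = 31; r = 29.6 − 31 = -1.4
N=11: Q̂ = 1 + 3·11 = 34; r = 35.4 − 34 = 1.4
N=12: Q̂ = 1 + 3·12 = 37; r = 36 − 37 = -1
SSE = 0.04 + 0.64 + 2.56 + 1.96 + 1.96 + 1 = 8.16
s = √(8.16/4) = √2.04 ≈ 1.428

s = 1.428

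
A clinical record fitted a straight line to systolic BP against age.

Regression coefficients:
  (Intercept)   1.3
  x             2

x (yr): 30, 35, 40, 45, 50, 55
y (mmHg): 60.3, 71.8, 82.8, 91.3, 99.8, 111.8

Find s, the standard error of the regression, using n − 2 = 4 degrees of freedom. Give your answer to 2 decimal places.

x=30: ŷ = 1.3 + 2·30 = 61.3; r = 60.3 − 61.3 = -1
x=35: ŷ = 1.3 + 2·35 = 71.3; r = 71.8 − 71.3 = 0.5
x=40: ŷ = 1.3 + 2·40 = 81.3; r = 82.8 − 81.3 = 1.5
x=45: ŷ = 1.3 + 2·45 = 91.3; r = 91.3 − 91.3 = 0
x=50: ŷ = 1.3 + 2·50 = 101.3; r = 99.8 − 101.3 = -1.5
x=55: ŷ = 1.3 + 2·55 = 111.3; r = 111.8 − 111.3 = 0.5
SSE = 1 + 0.25 + 2.25 + 0 + 2.25 + 0.25 = 6
s = √(6/4) = √1.5 ≈ 1.22

s = 1.22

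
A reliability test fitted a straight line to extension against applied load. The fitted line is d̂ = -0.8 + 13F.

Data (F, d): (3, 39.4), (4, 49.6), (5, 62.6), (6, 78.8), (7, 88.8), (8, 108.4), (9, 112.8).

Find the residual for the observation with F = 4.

r = -1.6

d̂ = -0.8 + 13·4 = 51.2
r = 49.6 − 51.2 = -1.6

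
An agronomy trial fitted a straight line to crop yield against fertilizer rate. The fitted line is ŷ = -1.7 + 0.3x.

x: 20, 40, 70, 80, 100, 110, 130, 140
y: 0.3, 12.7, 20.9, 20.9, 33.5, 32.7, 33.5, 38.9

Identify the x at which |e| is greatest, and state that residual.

x=20: ŷ = -1.7 + 0.3·20 = 4.3; e = 0.3 − 4.3 = -4
x=40: ŷ = -1.7 + 0.3·40 = 10.3; e = 12.7 − 10.3 = 2.4
x=70: ŷ = -1.7 + 0.3·70 = 19.3; e = 20.9 − 19.3 = 1.6
x=80: ŷ = -1.7 + 0.3·80 = 22.3; e = 20.9 − 22.3 = -1.4
x=100: ŷ = -1.7 + 0.3·100 = 28.3; e = 33.5 − 28.3 = 5.2
x=110: ŷ = -1.7 + 0.3·110 = 31.3; e = 32.7 − 31.3 = 1.4
x=130: ŷ = -1.7 + 0.3·130 = 37.3; e = 33.5 − 37.3 = -3.8
x=140: ŷ = -1.7 + 0.3·140 = 40.3; e = 38.9 − 40.3 = -1.4
Largest |e| is 5.2 at x = 100, residual 5.2.

x = 100, e = 5.2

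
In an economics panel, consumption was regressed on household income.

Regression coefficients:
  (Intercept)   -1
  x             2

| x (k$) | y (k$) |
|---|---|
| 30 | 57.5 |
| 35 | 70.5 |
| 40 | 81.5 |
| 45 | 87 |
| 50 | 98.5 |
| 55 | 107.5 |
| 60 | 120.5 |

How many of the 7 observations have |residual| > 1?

6

x=30: ŷ = -1 + 2·30 = 59; r = 57.5 − 59 = -1.5
x=35: ŷ = -1 + 2·35 = 69; r = 70.5 − 69 = 1.5
x=40: ŷ = -1 + 2·40 = 79; r = 81.5 − 79 = 2.5
x=45: ŷ = -1 + 2·45 = 89; r = 87 − 89 = -2
x=50: ŷ = -1 + 2·50 = 99; r = 98.5 − 99 = -0.5
x=55: ŷ = -1 + 2·55 = 109; r = 107.5 − 109 = -1.5
x=60: ŷ = -1 + 2·60 = 119; r = 120.5 − 119 = 1.5
|r| > 1: x=30 (|r|=1.5), x=35 (|r|=1.5), x=40 (|r|=2.5), x=45 (|r|=2), x=55 (|r|=1.5), x=60 (|r|=1.5) → 6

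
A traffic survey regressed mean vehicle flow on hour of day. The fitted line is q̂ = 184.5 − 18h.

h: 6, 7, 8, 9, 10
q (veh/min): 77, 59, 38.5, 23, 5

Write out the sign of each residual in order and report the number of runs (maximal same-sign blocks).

h=6: q̂ = 184.5 − 18·6 = 76.5; r = 77 − 76.5 = 0.5
h=7: q̂ = 184.5 − 18·7 = 58.5; r = 59 − 58.5 = 0.5
h=8: q̂ = 184.5 − 18·8 = 40.5; r = 38.5 − 40.5 = -2
h=9: q̂ = 184.5 − 18·9 = 22.5; r = 23 − 22.5 = 0.5
h=10: q̂ = 184.5 − 18·10 = 4.5; r = 5 − 4.5 = 0.5
Signs: + + − + +
Runs: +×2, −×1, +×2 → 3

3 runs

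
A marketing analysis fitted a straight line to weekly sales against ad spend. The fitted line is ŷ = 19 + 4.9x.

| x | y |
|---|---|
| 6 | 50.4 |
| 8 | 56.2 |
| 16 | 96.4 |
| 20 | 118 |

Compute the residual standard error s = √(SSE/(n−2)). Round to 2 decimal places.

s = 2.24

x=6: ŷ = 19 + 4.9·6 = 48.4; r = 50.4 − 48.4 = 2
x=8: ŷ = 19 + 4.9·8 = 58.2; r = 56.2 − 58.2 = -2
x=16: ŷ = 19 + 4.9·16 = 97.4; r = 96.4 − 97.4 = -1
x=20: ŷ = 19 + 4.9·20 = 117; r = 118 − 117 = 1
SSE = 4 + 4 + 1 + 1 = 10
s = √(10/2) = √5 ≈ 2.24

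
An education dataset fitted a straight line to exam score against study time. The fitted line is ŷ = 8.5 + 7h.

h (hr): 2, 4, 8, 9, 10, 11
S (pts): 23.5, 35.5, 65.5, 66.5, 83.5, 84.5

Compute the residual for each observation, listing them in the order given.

1, -1, 1, -5, 5, -1

h=2: ŷ = 8.5 + 7·2 = 22.5; r = 23.5 − 22.5 = 1
h=4: ŷ = 8.5 + 7·4 = 36.5; r = 35.5 − 36.5 = -1
h=8: ŷ = 8.5 + 7·8 = 64.5; r = 65.5 − 64.5 = 1
h=9: ŷ = 8.5 + 7·9 = 71.5; r = 66.5 − 71.5 = -5
h=10: ŷ = 8.5 + 7·10 = 78.5; r = 83.5 − 78.5 = 5
h=11: ŷ = 8.5 + 7·11 = 85.5; r = 84.5 − 85.5 = -1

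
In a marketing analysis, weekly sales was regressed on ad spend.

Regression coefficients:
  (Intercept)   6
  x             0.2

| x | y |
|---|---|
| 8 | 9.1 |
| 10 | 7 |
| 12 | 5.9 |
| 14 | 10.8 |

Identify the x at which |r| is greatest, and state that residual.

x = 12, r = -2.5

x=8: ŷ = 6 + 0.2·8 = 7.6; r = 9.1 − 7.6 = 1.5
x=10: ŷ = 6 + 0.2·10 = 8; r = 7 − 8 = -1
x=12: ŷ = 6 + 0.2·12 = 8.4; r = 5.9 − 8.4 = -2.5
x=14: ŷ = 6 + 0.2·14 = 8.8; r = 10.8 − 8.8 = 2
Largest |r| is 2.5 at x = 12, residual -2.5.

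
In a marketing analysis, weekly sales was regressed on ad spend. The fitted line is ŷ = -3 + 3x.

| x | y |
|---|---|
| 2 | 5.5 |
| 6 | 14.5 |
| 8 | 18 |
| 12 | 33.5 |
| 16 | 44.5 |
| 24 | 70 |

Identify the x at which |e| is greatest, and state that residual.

x=2: ŷ = -3 + 3·2 = 3; e = 5.5 − 3 = 2.5
x=6: ŷ = -3 + 3·6 = 15; e = 14.5 − 15 = -0.5
x=8: ŷ = -3 + 3·8 = 21; e = 18 − 21 = -3
x=12: ŷ = -3 + 3·12 = 33; e = 33.5 − 33 = 0.5
x=16: ŷ = -3 + 3·16 = 45; e = 44.5 − 45 = -0.5
x=24: ŷ = -3 + 3·24 = 69; e = 70 − 69 = 1
Largest |e| is 3 at x = 8, residual -3.

x = 8, e = -3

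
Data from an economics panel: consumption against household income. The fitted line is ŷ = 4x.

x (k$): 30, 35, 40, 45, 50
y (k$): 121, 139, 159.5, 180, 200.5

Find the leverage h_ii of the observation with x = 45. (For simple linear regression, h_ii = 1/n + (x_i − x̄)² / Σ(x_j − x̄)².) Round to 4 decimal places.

x̄ = (30 + 35 + 40 + 45 + 50)/5 = 40
Σ(x − x̄)² = 100 + 25 + 0 + 25 + 100 = 250
h = 1/5 + (5)²/250 = 0.2 + 0.1 = 0.3000

h = 0.3000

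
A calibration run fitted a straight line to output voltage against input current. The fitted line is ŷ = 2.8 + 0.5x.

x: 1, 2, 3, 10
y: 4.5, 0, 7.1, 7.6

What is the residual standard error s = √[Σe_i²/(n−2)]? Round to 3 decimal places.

s = 3.447

x=1: ŷ = 2.8 + 0.5·1 = 3.3; e = 4.5 − 3.3 = 1.2
x=2: ŷ = 2.8 + 0.5·2 = 3.8; e = 0 − 3.8 = -3.8
x=3: ŷ = 2.8 + 0.5·3 = 4.3; e = 7.1 − 4.3 = 2.8
x=10: ŷ = 2.8 + 0.5·10 = 7.8; e = 7.6 − 7.8 = -0.2
SSE = 1.44 + 14.44 + 7.84 + 0.04 = 23.76
s = √(23.76/2) = √11.88 ≈ 3.447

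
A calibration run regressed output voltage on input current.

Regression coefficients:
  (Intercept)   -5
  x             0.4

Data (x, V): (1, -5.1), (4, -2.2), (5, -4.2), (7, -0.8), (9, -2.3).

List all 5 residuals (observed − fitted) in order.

-0.5, 1.2, -1.2, 1.4, -0.9

x=1: V̂ = -5 + 0.4·1 = -4.6; e = -5.1 − (-4.6) = -0.5
x=4: V̂ = -5 + 0.4·4 = -3.4; e = -2.2 − (-3.4) = 1.2
x=5: V̂ = -5 + 0.4·5 = -3; e = -4.2 − (-3) = -1.2
x=7: V̂ = -5 + 0.4·7 = -2.2; e = -0.8 − (-2.2) = 1.4
x=9: V̂ = -5 + 0.4·9 = -1.4; e = -2.3 − (-1.4) = -0.9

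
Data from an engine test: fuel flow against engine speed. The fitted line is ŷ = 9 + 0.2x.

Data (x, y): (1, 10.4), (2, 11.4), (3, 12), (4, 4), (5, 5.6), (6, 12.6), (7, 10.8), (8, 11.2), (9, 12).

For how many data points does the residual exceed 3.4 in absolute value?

2

x=1: ŷ = 9 + 0.2·1 = 9.2; r = 10.4 − 9.2 = 1.2
x=2: ŷ = 9 + 0.2·2 = 9.4; r = 11.4 − 9.4 = 2
x=3: ŷ = 9 + 0.2·3 = 9.6; r = 12 − 9.6 = 2.4
x=4: ŷ = 9 + 0.2·4 = 9.8; r = 4 − 9.8 = -5.8
x=5: ŷ = 9 + 0.2·5 = 10; r = 5.6 − 10 = -4.4
x=6: ŷ = 9 + 0.2·6 = 10.2; r = 12.6 − 10.2 = 2.4
x=7: ŷ = 9 + 0.2·7 = 10.4; r = 10.8 − 10.4 = 0.4
x=8: ŷ = 9 + 0.2·8 = 10.6; r = 11.2 − 10.6 = 0.6
x=9: ŷ = 9 + 0.2·9 = 10.8; r = 12 − 10.8 = 1.2
|r| > 3.4: x=4 (|r|=5.8), x=5 (|r|=4.4) → 2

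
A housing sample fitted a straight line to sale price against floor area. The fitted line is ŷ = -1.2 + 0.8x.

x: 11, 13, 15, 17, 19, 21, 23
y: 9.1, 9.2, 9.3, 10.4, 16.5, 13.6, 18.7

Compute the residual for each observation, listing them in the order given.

x=11: ŷ = -1.2 + 0.8·11 = 7.6; e = 9.1 − 7.6 = 1.5
x=13: ŷ = -1.2 + 0.8·13 = 9.2; e = 9.2 − 9.2 = 0
x=15: ŷ = -1.2 + 0.8·15 = 10.8; e = 9.3 − 10.8 = -1.5
x=17: ŷ = -1.2 + 0.8·17 = 12.4; e = 10.4 − 12.4 = -2
x=19: ŷ = -1.2 + 0.8·19 = 14; e = 16.5 − 14 = 2.5
x=21: ŷ = -1.2 + 0.8·21 = 15.6; e = 13.6 − 15.6 = -2
x=23: ŷ = -1.2 + 0.8·23 = 17.2; e = 18.7 − 17.2 = 1.5

1.5, 0, -1.5, -2, 2.5, -2, 1.5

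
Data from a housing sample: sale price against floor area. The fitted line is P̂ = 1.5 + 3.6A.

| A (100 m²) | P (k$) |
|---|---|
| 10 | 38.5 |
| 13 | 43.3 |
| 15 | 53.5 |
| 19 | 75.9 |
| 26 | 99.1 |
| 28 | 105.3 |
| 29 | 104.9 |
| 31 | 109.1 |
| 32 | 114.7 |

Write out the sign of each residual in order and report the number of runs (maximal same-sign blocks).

A=10: P̂ = 1.5 + 3.6·10 = 37.5; e = 38.5 − 37.5 = 1
A=13: P̂ = 1.5 + 3.6·13 = 48.3; e = 43.3 − 48.3 = -5
A=15: P̂ = 1.5 + 3.6·15 = 55.5; e = 53.5 − 55.5 = -2
A=19: P̂ = 1.5 + 3.6·19 = 69.9; e = 75.9 − 69.9 = 6
A=26: P̂ = 1.5 + 3.6·26 = 95.1; e = 99.1 − 95.1 = 4
A=28: P̂ = 1.5 + 3.6·28 = 102.3; e = 105.3 − 102.3 = 3
A=29: P̂ = 1.5 + 3.6·29 = 105.9; e = 104.9 − 105.9 = -1
A=31: P̂ = 1.5 + 3.6·31 = 113.1; e = 109.1 − 113.1 = -4
A=32: P̂ = 1.5 + 3.6·32 = 116.7; e = 114.7 − 116.7 = -2
Signs: + − − + + + − − −
Runs: +×1, −×2, +×3, −×3 → 4

4 runs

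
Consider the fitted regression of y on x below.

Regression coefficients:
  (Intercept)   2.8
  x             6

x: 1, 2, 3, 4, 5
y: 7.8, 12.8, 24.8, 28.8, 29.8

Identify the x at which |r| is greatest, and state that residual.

x=1: ŷ = 2.8 + 6·1 = 8.8; r = 7.8 − 8.8 = -1
x=2: ŷ = 2.8 + 6·2 = 14.8; r = 12.8 − 14.8 = -2
x=3: ŷ = 2.8 + 6·3 = 20.8; r = 24.8 − 20.8 = 4
x=4: ŷ = 2.8 + 6·4 = 26.8; r = 28.8 − 26.8 = 2
x=5: ŷ = 2.8 + 6·5 = 32.8; r = 29.8 − 32.8 = -3
Largest |r| is 4 at x = 3, residual 4.

x = 3, r = 4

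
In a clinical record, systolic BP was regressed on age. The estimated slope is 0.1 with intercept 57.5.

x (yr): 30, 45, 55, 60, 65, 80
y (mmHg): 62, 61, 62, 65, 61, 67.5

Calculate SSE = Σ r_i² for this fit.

x=30: ŷ = 57.5 + 0.1·30 = 60.5; r = 62 − 60.5 = 1.5
x=45: ŷ = 57.5 + 0.1·45 = 62; r = 61 − 62 = -1
x=55: ŷ = 57.5 + 0.1·55 = 63; r = 62 − 63 = -1
x=60: ŷ = 57.5 + 0.1·60 = 63.5; r = 65 − 63.5 = 1.5
x=65: ŷ = 57.5 + 0.1·65 = 64; r = 61 − 64 = -3
x=80: ŷ = 57.5 + 0.1·80 = 65.5; r = 67.5 − 65.5 = 2
SSE = 2.25 + 1 + 1 + 2.25 + 9 + 4 = 19.5

SSE = 19.5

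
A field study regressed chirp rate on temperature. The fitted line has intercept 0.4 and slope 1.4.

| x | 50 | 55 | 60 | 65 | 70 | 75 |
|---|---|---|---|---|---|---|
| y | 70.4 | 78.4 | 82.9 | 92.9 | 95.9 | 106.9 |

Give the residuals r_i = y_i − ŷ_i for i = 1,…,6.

x=50: ŷ = 0.4 + 1.4·50 = 70.4; r = 70.4 − 70.4 = 0
x=55: ŷ = 0.4 + 1.4·55 = 77.4; r = 78.4 − 77.4 = 1
x=60: ŷ = 0.4 + 1.4·60 = 84.4; r = 82.9 − 84.4 = -1.5
x=65: ŷ = 0.4 + 1.4·65 = 91.4; r = 92.9 − 91.4 = 1.5
x=70: ŷ = 0.4 + 1.4·70 = 98.4; r = 95.9 − 98.4 = -2.5
x=75: ŷ = 0.4 + 1.4·75 = 105.4; r = 106.9 − 105.4 = 1.5

0, 1, -1.5, 1.5, -2.5, 1.5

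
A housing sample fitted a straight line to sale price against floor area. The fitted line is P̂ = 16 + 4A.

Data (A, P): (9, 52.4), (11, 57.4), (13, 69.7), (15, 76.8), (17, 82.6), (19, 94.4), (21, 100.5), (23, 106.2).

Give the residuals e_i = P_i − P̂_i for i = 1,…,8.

A=9: P̂ = 16 + 4·9 = 52; e = 52.4 − 52 = 0.4
A=11: P̂ = 16 + 4·11 = 60; e = 57.4 − 60 = -2.6
A=13: P̂ = 16 + 4·13 = 68; e = 69.7 − 68 = 1.7
A=15: P̂ = 16 + 4·15 = 76; e = 76.8 − 76 = 0.8
A=17: P̂ = 16 + 4·17 = 84; e = 82.6 − 84 = -1.4
A=19: P̂ = 16 + 4·19 = 92; e = 94.4 − 92 = 2.4
A=21: P̂ = 16 + 4·21 = 100; e = 100.5 − 100 = 0.5
A=23: P̂ = 16 + 4·23 = 108; e = 106.2 − 108 = -1.8

0.4, -2.6, 1.7, 0.8, -1.4, 2.4, 0.5, -1.8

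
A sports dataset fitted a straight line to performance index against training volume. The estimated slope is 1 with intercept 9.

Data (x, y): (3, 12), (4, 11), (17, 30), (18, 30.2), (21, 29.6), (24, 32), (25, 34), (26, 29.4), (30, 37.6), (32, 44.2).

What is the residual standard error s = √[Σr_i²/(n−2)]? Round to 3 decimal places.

x=3: ŷ = 9 + 3 = 12; r = 12 − 12 = 0
x=4: ŷ = 9 + 4 = 13; r = 11 − 13 = -2
x=17: ŷ = 9 + 17 = 26; r = 30 − 26 = 4
x=18: ŷ = 9 + 18 = 27; r = 30.2 − 27 = 3.2
x=21: ŷ = 9 + 21 = 30; r = 29.6 − 30 = -0.4
x=24: ŷ = 9 + 24 = 33; r = 32 − 33 = -1
x=25: ŷ = 9 + 25 = 34; r = 34 − 34 = 0
x=26: ŷ = 9 + 26 = 35; r = 29.4 − 35 = -5.6
x=30: ŷ = 9 + 30 = 39; r = 37.6 − 39 = -1.4
x=32: ŷ = 9 + 32 = 41; r = 44.2 − 41 = 3.2
SSE = 0 + 4 + 16 + 10.24 + 0.16 + 1 + 0 + 31.36 + 1.96 + 10.24 = 74.96
s = √(74.96/8) = √9.37 ≈ 3.061

s = 3.061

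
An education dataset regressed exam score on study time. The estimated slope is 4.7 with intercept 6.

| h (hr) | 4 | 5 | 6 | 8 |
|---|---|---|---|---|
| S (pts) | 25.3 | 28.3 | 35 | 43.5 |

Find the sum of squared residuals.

h=4: Ŝ = 6 + 4.7·4 = 24.8; r = 25.3 − 24.8 = 0.5
h=5: Ŝ = 6 + 4.7·5 = 29.5; r = 28.3 − 29.5 = -1.2
h=6: Ŝ = 6 + 4.7·6 = 34.2; r = 35 − 34.2 = 0.8
h=8: Ŝ = 6 + 4.7·8 = 43.6; r = 43.5 − 43.6 = -0.1
SSE = 0.25 + 1.44 + 0.64 + 0.01 = 2.34

SSE = 2.34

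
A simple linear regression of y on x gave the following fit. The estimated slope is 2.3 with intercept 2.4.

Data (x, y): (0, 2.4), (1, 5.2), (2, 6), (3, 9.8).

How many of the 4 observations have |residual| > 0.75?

1

x=0: ŷ = 2.4 + 2.3·0 = 2.4; r = 2.4 − 2.4 = 0
x=1: ŷ = 2.4 + 2.3·1 = 4.7; r = 5.2 − 4.7 = 0.5
x=2: ŷ = 2.4 + 2.3·2 = 7; r = 6 − 7 = -1
x=3: ŷ = 2.4 + 2.3·3 = 9.3; r = 9.8 − 9.3 = 0.5
|r| > 0.75: x=2 (|r|=1) → 1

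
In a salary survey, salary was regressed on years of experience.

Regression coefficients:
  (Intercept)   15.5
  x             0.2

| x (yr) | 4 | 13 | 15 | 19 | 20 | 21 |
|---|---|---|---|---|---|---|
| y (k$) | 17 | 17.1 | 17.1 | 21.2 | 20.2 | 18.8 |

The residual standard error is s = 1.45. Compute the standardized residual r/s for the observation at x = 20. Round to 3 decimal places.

0.483

ŷ = 15.5 + 0.2·20 = 19.5
r = 20.2 − 19.5 = 0.7
r/s = 0.7 / 1.45 = 0.483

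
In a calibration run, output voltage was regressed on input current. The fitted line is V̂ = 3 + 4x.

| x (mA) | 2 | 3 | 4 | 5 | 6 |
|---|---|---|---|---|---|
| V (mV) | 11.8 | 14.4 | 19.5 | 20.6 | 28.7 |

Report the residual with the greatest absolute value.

x=2: V̂ = 3 + 4·2 = 11; r = 11.8 − 11 = 0.8
x=3: V̂ = 3 + 4·3 = 15; r = 14.4 − 15 = -0.6
x=4: V̂ = 3 + 4·4 = 19; r = 19.5 − 19 = 0.5
x=5: V̂ = 3 + 4·5 = 23; r = 20.6 − 23 = -2.4
x=6: V̂ = 3 + 4·6 = 27; r = 28.7 − 27 = 1.7
Largest |r| is 2.4 at x = 5, residual -2.4.

r = -2.4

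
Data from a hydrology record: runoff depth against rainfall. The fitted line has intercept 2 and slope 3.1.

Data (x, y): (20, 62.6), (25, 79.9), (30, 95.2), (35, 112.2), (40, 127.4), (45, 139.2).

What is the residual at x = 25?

ŷ = 2 + 3.1·25 = 79.5
e = 79.9 − 79.5 = 0.4

e = 0.4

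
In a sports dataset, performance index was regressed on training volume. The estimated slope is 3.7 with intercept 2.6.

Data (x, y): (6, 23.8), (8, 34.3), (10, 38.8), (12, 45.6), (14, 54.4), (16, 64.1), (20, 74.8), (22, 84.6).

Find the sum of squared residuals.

x=6: ŷ = 2.6 + 3.7·6 = 24.8; r = 23.8 − 24.8 = -1
x=8: ŷ = 2.6 + 3.7·8 = 32.2; r = 34.3 − 32.2 = 2.1
x=10: ŷ = 2.6 + 3.7·10 = 39.6; r = 38.8 − 39.6 = -0.8
x=12: ŷ = 2.6 + 3.7·12 = 47; r = 45.6 − 47 = -1.4
x=14: ŷ = 2.6 + 3.7·14 = 54.4; r = 54.4 − 54.4 = 0
x=16: ŷ = 2.6 + 3.7·16 = 61.8; r = 64.1 − 61.8 = 2.3
x=20: ŷ = 2.6 + 3.7·20 = 76.6; r = 74.8 − 76.6 = -1.8
x=22: ŷ = 2.6 + 3.7·22 = 84; r = 84.6 − 84 = 0.6
SSE = 1 + 4.41 + 0.64 + 1.96 + 0 + 5.29 + 3.24 + 0.36 = 16.9

SSE = 16.9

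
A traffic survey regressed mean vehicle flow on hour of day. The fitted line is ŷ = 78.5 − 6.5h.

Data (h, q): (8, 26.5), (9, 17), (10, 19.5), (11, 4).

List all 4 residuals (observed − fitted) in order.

h=8: ŷ = 78.5 − 6.5·8 = 26.5; r = 26.5 − 26.5 = 0
h=9: ŷ = 78.5 − 6.5·9 = 20; r = 17 − 20 = -3
h=10: ŷ = 78.5 − 6.5·10 = 13.5; r = 19.5 − 13.5 = 6
h=11: ŷ = 78.5 − 6.5·11 = 7; r = 4 − 7 = -3

0, -3, 6, -3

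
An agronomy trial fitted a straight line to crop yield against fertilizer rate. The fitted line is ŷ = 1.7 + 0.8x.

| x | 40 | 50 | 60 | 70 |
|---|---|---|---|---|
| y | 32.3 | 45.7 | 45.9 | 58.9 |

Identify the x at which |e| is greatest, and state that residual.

x = 50, e = 4

x=40: ŷ = 1.7 + 0.8·40 = 33.7; e = 32.3 − 33.7 = -1.4
x=50: ŷ = 1.7 + 0.8·50 = 41.7; e = 45.7 − 41.7 = 4
x=60: ŷ = 1.7 + 0.8·60 = 49.7; e = 45.9 − 49.7 = -3.8
x=70: ŷ = 1.7 + 0.8·70 = 57.7; e = 58.9 − 57.7 = 1.2
Largest |e| is 4 at x = 50, residual 4.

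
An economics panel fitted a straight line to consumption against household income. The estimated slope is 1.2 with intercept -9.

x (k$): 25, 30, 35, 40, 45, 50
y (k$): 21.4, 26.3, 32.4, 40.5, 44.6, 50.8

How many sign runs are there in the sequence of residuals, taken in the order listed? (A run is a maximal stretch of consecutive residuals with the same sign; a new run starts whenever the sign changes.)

x=25: ŷ = -9 + 1.2·25 = 21; e = 21.4 − 21 = 0.4
x=30: ŷ = -9 + 1.2·30 = 27; e = 26.3 − 27 = -0.7
x=35: ŷ = -9 + 1.2·35 = 33; e = 32.4 − 33 = -0.6
x=40: ŷ = -9 + 1.2·40 = 39; e = 40.5 − 39 = 1.5
x=45: ŷ = -9 + 1.2·45 = 45; e = 44.6 − 45 = -0.4
x=50: ŷ = -9 + 1.2·50 = 51; e = 50.8 − 51 = -0.2
Signs: + − − + − −
Runs: +×1, −×2, +×1, −×2 → 4

4 runs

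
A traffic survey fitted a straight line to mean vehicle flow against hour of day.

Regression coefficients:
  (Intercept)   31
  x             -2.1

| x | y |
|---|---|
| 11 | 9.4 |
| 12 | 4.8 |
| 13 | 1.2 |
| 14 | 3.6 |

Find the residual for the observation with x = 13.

ŷ = 31 − 2.1·13 = 3.7
r = 1.2 − 3.7 = -2.5

r = -2.5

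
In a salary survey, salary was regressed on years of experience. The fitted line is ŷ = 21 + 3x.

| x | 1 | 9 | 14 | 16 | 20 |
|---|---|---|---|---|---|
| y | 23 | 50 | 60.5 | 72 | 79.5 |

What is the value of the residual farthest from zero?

r = 3

x=1: ŷ = 21 + 3·1 = 24; r = 23 − 24 = -1
x=9: ŷ = 21 + 3·9 = 48; r = 50 − 48 = 2
x=14: ŷ = 21 + 3·14 = 63; r = 60.5 − 63 = -2.5
x=16: ŷ = 21 + 3·16 = 69; r = 72 − 69 = 3
x=20: ŷ = 21 + 3·20 = 81; r = 79.5 − 81 = -1.5
Largest |r| is 3 at x = 16, residual 3.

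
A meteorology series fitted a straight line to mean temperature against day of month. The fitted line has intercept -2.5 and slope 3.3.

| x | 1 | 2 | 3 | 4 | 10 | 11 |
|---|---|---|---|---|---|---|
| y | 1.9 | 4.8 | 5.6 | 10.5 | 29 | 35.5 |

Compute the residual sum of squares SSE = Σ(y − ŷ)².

SSE = 10.12

x=1: ŷ = -2.5 + 3.3·1 = 0.8; r = 1.9 − 0.8 = 1.1
x=2: ŷ = -2.5 + 3.3·2 = 4.1; r = 4.8 − 4.1 = 0.7
x=3: ŷ = -2.5 + 3.3·3 = 7.4; r = 5.6 − 7.4 = -1.8
x=4: ŷ = -2.5 + 3.3·4 = 10.7; r = 10.5 − 10.7 = -0.2
x=10: ŷ = -2.5 + 3.3·10 = 30.5; r = 29 − 30.5 = -1.5
x=11: ŷ = -2.5 + 3.3·11 = 33.8; r = 35.5 − 33.8 = 1.7
SSE = 1.21 + 0.49 + 3.24 + 0.04 + 2.25 + 2.89 = 10.12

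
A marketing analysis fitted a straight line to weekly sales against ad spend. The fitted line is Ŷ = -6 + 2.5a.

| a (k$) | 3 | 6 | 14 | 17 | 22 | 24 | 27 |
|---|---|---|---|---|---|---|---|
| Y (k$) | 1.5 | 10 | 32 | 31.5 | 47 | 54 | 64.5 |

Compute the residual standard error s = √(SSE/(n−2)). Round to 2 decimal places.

s = 3.10

a=3: Ŷ = -6 + 2.5·3 = 1.5; e = 1.5 − 1.5 = 0
a=6: Ŷ = -6 + 2.5·6 = 9; e = 10 − 9 = 1
a=14: Ŷ = -6 + 2.5·14 = 29; e = 32 − 29 = 3
a=17: Ŷ = -6 + 2.5·17 = 36.5; e = 31.5 − 36.5 = -5
a=22: Ŷ = -6 + 2.5·22 = 49; e = 47 − 49 = -2
a=24: Ŷ = -6 + 2.5·24 = 54; e = 54 − 54 = 0
a=27: Ŷ = -6 + 2.5·27 = 61.5; e = 64.5 − 61.5 = 3
SSE = 0 + 1 + 9 + 25 + 4 + 0 + 9 = 48
s = √(48/5) = √9.6 ≈ 3.10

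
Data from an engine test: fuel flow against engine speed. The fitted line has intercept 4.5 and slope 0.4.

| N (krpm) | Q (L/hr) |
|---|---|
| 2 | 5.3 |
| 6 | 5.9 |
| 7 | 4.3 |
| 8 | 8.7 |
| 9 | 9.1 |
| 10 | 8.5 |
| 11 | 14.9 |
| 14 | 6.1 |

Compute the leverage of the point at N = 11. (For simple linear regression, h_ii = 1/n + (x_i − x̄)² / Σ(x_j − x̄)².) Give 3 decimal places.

h = 0.202

N̄ = (2 + 6 + 7 + 8 + 9 + 10 + 11 + 14)/8 = 8.375
Σ(N − N̄)² = 40.6406 + 5.64062 + 1.89062 + 0.140625 + 0.390625 + 2.64062 + 6.89062 + 31.6406 = 89.875
h = 1/8 + (2.625)²/89.875 = 0.125 + 0.076669 = 0.202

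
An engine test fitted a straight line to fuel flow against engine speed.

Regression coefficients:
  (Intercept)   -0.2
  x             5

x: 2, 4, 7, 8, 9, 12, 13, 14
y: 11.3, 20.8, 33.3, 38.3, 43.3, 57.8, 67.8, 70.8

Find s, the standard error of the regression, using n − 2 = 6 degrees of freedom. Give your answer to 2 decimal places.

x=2: ŷ = -0.2 + 5·2 = 9.8; r = 11.3 − 9.8 = 1.5
x=4: ŷ = -0.2 + 5·4 = 19.8; r = 20.8 − 19.8 = 1
x=7: ŷ = -0.2 + 5·7 = 34.8; r = 33.3 − 34.8 = -1.5
x=8: ŷ = -0.2 + 5·8 = 39.8; r = 38.3 − 39.8 = -1.5
x=9: ŷ = -0.2 + 5·9 = 44.8; r = 43.3 − 44.8 = -1.5
x=12: ŷ = -0.2 + 5·12 = 59.8; r = 57.8 − 59.8 = -2
x=13: ŷ = -0.2 + 5·13 = 64.8; r = 67.8 − 64.8 = 3
x=14: ŷ = -0.2 + 5·14 = 69.8; r = 70.8 − 69.8 = 1
SSE = 2.25 + 1 + 2.25 + 2.25 + 2.25 + 4 + 9 + 1 = 24
s = √(24/6) = √4 ≈ 2.00

s = 2.00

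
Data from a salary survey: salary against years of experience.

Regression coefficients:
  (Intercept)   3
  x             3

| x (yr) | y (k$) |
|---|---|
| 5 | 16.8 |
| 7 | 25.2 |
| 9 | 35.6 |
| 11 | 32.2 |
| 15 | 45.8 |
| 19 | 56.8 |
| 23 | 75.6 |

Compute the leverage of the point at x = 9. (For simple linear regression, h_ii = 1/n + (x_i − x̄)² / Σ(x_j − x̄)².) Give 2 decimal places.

h = 0.20

x̄ = (5 + 7 + 9 + 11 + 15 + 19 + 23)/7 = 12.7143
Σ(x − x̄)² = 59.5102 + 32.6531 + 13.7959 + 2.93878 + 5.22449 + 39.5102 + 105.796 = 259.429
h = 1/7 + (-3.71429)²/259.429 = 0.142857 + 0.0531781 = 0.20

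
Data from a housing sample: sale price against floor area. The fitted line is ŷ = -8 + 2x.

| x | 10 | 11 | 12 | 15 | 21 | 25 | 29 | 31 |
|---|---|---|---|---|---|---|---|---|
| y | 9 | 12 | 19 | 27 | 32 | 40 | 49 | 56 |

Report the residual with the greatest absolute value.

e = 5

x=10: ŷ = -8 + 2·10 = 12; e = 9 − 12 = -3
x=11: ŷ = -8 + 2·11 = 14; e = 12 − 14 = -2
x=12: ŷ = -8 + 2·12 = 16; e = 19 − 16 = 3
x=15: ŷ = -8 + 2·15 = 22; e = 27 − 22 = 5
x=21: ŷ = -8 + 2·21 = 34; e = 32 − 34 = -2
x=25: ŷ = -8 + 2·25 = 42; e = 40 − 42 = -2
x=29: ŷ = -8 + 2·29 = 50; e = 49 − 50 = -1
x=31: ŷ = -8 + 2·31 = 54; e = 56 − 54 = 2
Largest |e| is 5 at x = 15, residual 5.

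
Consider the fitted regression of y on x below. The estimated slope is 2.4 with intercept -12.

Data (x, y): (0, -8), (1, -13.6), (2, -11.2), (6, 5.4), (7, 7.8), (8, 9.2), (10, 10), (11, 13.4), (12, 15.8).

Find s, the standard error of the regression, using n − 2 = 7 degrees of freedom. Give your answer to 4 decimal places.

x=0: ŷ = -12 + 2.4·0 = -12; r = -8 − (-12) = 4
x=1: ŷ = -12 + 2.4·1 = -9.6; r = -13.6 − (-9.6) = -4
x=2: ŷ = -12 + 2.4·2 = -7.2; r = -11.2 − (-7.2) = -4
x=6: ŷ = -12 + 2.4·6 = 2.4; r = 5.4 − 2.4 = 3
x=7: ŷ = -12 + 2.4·7 = 4.8; r = 7.8 − 4.8 = 3
x=8: ŷ = -12 + 2.4·8 = 7.2; r = 9.2 − 7.2 = 2
x=10: ŷ = -12 + 2.4·10 = 12; r = 10 − 12 = -2
x=11: ŷ = -12 + 2.4·11 = 14.4; r = 13.4 − 14.4 = -1
x=12: ŷ = -12 + 2.4·12 = 16.8; r = 15.8 − 16.8 = -1
SSE = 16 + 16 + 16 + 9 + 9 + 4 + 4 + 1 + 1 = 76
s = √(76/7) = √10.8571 ≈ 3.2950

s = 3.2950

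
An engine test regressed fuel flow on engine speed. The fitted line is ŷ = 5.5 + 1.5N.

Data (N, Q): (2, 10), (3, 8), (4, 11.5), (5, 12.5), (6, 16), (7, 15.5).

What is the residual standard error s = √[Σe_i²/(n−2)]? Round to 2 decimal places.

N=2: ŷ = 5.5 + 1.5·2 = 8.5; e = 10 − 8.5 = 1.5
N=3: ŷ = 5.5 + 1.5·3 = 10; e = 8 − 10 = -2
N=4: ŷ = 5.5 + 1.5·4 = 11.5; e = 11.5 − 11.5 = 0
N=5: ŷ = 5.5 + 1.5·5 = 13; e = 12.5 − 13 = -0.5
N=6: ŷ = 5.5 + 1.5·6 = 14.5; e = 16 − 14.5 = 1.5
N=7: ŷ = 5.5 + 1.5·7 = 16; e = 15.5 − 16 = -0.5
SSE = 2.25 + 4 + 0 + 0.25 + 2.25 + 0.25 = 9
s = √(9/4) = √2.25 ≈ 1.50

s = 1.50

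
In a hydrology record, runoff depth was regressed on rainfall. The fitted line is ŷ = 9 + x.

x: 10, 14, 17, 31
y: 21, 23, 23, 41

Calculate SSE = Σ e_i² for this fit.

SSE = 14

x=10: ŷ = 9 + 10 = 19; e = 21 − 19 = 2
x=14: ŷ = 9 + 14 = 23; e = 23 − 23 = 0
x=17: ŷ = 9 + 17 = 26; e = 23 − 26 = -3
x=31: ŷ = 9 + 31 = 40; e = 41 − 40 = 1
SSE = 4 + 0 + 9 + 1 = 14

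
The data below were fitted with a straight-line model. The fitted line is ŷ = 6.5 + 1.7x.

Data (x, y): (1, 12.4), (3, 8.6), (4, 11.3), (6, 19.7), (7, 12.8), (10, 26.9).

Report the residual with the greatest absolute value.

x=1: ŷ = 6.5 + 1.7·1 = 8.2; e = 12.4 − 8.2 = 4.2
x=3: ŷ = 6.5 + 1.7·3 = 11.6; e = 8.6 − 11.6 = -3
x=4: ŷ = 6.5 + 1.7·4 = 13.3; e = 11.3 − 13.3 = -2
x=6: ŷ = 6.5 + 1.7·6 = 16.7; e = 19.7 − 16.7 = 3
x=7: ŷ = 6.5 + 1.7·7 = 18.4; e = 12.8 − 18.4 = -5.6
x=10: ŷ = 6.5 + 1.7·10 = 23.5; e = 26.9 − 23.5 = 3.4
Largest |e| is 5.6 at x = 7, residual -5.6.

e = -5.6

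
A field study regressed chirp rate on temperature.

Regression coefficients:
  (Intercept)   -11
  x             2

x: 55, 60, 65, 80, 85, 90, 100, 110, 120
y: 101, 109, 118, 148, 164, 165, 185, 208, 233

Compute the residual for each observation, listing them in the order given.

x=55: ŷ = -11 + 2·55 = 99; e = 101 − 99 = 2
x=60: ŷ = -11 + 2·60 = 109; e = 109 − 109 = 0
x=65: ŷ = -11 + 2·65 = 119; e = 118 − 119 = -1
x=80: ŷ = -11 + 2·80 = 149; e = 148 − 149 = -1
x=85: ŷ = -11 + 2·85 = 159; e = 164 − 159 = 5
x=90: ŷ = -11 + 2·90 = 169; e = 165 − 169 = -4
x=100: ŷ = -11 + 2·100 = 189; e = 185 − 189 = -4
x=110: ŷ = -11 + 2·110 = 209; e = 208 − 209 = -1
x=120: ŷ = -11 + 2·120 = 229; e = 233 − 229 = 4

2, 0, -1, -1, 5, -4, -4, -1, 4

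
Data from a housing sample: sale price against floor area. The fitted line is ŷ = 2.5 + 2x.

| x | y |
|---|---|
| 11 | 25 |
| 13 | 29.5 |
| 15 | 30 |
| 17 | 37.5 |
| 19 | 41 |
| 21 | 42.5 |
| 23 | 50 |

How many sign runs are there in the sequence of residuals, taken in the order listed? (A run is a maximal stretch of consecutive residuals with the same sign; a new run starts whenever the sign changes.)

x=11: ŷ = 2.5 + 2·11 = 24.5; e = 25 − 24.5 = 0.5
x=13: ŷ = 2.5 + 2·13 = 28.5; e = 29.5 − 28.5 = 1
x=15: ŷ = 2.5 + 2·15 = 32.5; e = 30 − 32.5 = -2.5
x=17: ŷ = 2.5 + 2·17 = 36.5; e = 37.5 − 36.5 = 1
x=19: ŷ = 2.5 + 2·19 = 40.5; e = 41 − 40.5 = 0.5
x=21: ŷ = 2.5 + 2·21 = 44.5; e = 42.5 − 44.5 = -2
x=23: ŷ = 2.5 + 2·23 = 48.5; e = 50 − 48.5 = 1.5
Signs: + + − + + − +
Runs: +×2, −×1, +×2, −×1, +×1 → 5

5 runs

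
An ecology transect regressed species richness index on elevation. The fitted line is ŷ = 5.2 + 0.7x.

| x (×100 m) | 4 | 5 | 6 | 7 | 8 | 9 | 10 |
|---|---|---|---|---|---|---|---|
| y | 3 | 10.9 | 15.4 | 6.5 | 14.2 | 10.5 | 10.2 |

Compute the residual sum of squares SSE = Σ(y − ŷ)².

x=4: ŷ = 5.2 + 0.7·4 = 8; e = 3 − 8 = -5
x=5: ŷ = 5.2 + 0.7·5 = 8.7; e = 10.9 − 8.7 = 2.2
x=6: ŷ = 5.2 + 0.7·6 = 9.4; e = 15.4 − 9.4 = 6
x=7: ŷ = 5.2 + 0.7·7 = 10.1; e = 6.5 − 10.1 = -3.6
x=8: ŷ = 5.2 + 0.7·8 = 10.8; e = 14.2 − 10.8 = 3.4
x=9: ŷ = 5.2 + 0.7·9 = 11.5; e = 10.5 − 11.5 = -1
x=10: ŷ = 5.2 + 0.7·10 = 12.2; e = 10.2 − 12.2 = -2
SSE = 25 + 4.84 + 36 + 12.96 + 11.56 + 1 + 4 = 95.36

SSE = 95.36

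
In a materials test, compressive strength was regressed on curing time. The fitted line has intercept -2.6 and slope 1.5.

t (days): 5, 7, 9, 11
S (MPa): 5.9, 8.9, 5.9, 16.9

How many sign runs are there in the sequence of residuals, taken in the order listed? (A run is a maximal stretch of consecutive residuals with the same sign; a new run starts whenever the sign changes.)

3 runs

t=5: ŷ = -2.6 + 1.5·5 = 4.9; e = 5.9 − 4.9 = 1
t=7: ŷ = -2.6 + 1.5·7 = 7.9; e = 8.9 − 7.9 = 1
t=9: ŷ = -2.6 + 1.5·9 = 10.9; e = 5.9 − 10.9 = -5
t=11: ŷ = -2.6 + 1.5·11 = 13.9; e = 16.9 − 13.9 = 3
Signs: + + − +
Runs: +×2, −×1, +×1 → 3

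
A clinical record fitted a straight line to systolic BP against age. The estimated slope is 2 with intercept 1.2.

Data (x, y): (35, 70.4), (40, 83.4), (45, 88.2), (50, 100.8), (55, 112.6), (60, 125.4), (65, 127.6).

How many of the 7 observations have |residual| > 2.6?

3

x=35: ŷ = 1.2 + 2·35 = 71.2; e = 70.4 − 71.2 = -0.8
x=40: ŷ = 1.2 + 2·40 = 81.2; e = 83.4 − 81.2 = 2.2
x=45: ŷ = 1.2 + 2·45 = 91.2; e = 88.2 − 91.2 = -3
x=50: ŷ = 1.2 + 2·50 = 101.2; e = 100.8 − 101.2 = -0.4
x=55: ŷ = 1.2 + 2·55 = 111.2; e = 112.6 − 111.2 = 1.4
x=60: ŷ = 1.2 + 2·60 = 121.2; e = 125.4 − 121.2 = 4.2
x=65: ŷ = 1.2 + 2·65 = 131.2; e = 127.6 − 131.2 = -3.6
|e| > 2.6: x=45 (|e|=3), x=60 (|e|=4.2), x=65 (|e|=3.6) → 3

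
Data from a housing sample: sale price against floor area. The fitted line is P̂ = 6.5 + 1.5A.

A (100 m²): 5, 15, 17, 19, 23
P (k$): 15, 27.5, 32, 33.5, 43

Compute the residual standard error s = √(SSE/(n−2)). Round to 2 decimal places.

A=5: P̂ = 6.5 + 1.5·5 = 14; r = 15 − 14 = 1
A=15: P̂ = 6.5 + 1.5·15 = 29; r = 27.5 − 29 = -1.5
A=17: P̂ = 6.5 + 1.5·17 = 32; r = 32 − 32 = 0
A=19: P̂ = 6.5 + 1.5·19 = 35; r = 33.5 − 35 = -1.5
A=23: P̂ = 6.5 + 1.5·23 = 41; r = 43 − 41 = 2
SSE = 1 + 2.25 + 0 + 2.25 + 4 = 9.5
s = √(9.5/3) = √3.16667 ≈ 1.78

s = 1.78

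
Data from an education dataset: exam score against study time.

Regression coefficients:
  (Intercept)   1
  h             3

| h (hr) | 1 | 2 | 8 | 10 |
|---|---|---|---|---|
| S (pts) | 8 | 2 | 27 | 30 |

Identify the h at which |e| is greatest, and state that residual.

h=1: ŷ = 1 + 3·1 = 4; e = 8 − 4 = 4
h=2: ŷ = 1 + 3·2 = 7; e = 2 − 7 = -5
h=8: ŷ = 1 + 3·8 = 25; e = 27 − 25 = 2
h=10: ŷ = 1 + 3·10 = 31; e = 30 − 31 = -1
Largest |e| is 5 at h = 2, residual -5.

h = 2, e = -5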